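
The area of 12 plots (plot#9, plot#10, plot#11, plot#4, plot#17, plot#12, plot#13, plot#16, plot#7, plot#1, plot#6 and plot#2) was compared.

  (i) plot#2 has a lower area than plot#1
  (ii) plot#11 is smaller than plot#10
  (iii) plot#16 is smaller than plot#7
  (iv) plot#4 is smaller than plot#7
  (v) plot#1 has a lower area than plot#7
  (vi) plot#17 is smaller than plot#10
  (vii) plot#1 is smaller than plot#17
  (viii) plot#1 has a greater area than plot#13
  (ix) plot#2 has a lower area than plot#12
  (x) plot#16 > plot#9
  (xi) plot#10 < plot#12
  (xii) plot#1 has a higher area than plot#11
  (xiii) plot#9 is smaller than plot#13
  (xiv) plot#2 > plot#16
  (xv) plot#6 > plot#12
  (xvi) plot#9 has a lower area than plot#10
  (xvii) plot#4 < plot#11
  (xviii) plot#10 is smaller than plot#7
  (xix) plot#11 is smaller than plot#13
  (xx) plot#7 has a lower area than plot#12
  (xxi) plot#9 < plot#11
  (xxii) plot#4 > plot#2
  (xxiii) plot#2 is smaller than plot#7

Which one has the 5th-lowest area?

Piecing the relations together gives one ordering: plot#9 < plot#16 < plot#2 < plot#4 < plot#11 < plot#13 < plot#1 < plot#17 < plot#10 < plot#7 < plot#12 < plot#6.
The 5th smallest is plot#11.

plot#11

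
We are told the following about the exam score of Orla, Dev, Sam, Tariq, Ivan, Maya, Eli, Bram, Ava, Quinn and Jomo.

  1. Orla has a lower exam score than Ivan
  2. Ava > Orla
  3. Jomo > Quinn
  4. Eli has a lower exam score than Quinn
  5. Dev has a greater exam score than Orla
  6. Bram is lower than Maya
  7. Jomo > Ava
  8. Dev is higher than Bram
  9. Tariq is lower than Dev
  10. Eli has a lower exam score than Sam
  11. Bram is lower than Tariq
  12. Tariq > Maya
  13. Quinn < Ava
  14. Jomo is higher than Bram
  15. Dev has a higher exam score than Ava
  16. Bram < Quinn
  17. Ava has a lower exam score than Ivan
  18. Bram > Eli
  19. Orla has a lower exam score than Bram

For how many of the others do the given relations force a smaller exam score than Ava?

The elements the relations force below Ava are Eli, Orla, Bram, Quinn — no chain reaches any other.
That is 4.

4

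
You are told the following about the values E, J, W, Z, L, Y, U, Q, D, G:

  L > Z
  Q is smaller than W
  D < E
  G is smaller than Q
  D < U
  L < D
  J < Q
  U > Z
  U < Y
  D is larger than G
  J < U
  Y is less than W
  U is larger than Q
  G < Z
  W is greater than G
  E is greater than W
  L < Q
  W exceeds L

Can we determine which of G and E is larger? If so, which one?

E

Following the relations from G: G < Z < U < Y < W < E.
So E is larger.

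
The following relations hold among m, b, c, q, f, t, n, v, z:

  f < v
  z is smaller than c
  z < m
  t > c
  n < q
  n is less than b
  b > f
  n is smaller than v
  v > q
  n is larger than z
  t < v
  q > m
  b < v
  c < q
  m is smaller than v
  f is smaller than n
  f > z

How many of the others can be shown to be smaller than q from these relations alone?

5

The elements the relations force below q are z, f, c, m, n — no chain reaches any other.
That is 5.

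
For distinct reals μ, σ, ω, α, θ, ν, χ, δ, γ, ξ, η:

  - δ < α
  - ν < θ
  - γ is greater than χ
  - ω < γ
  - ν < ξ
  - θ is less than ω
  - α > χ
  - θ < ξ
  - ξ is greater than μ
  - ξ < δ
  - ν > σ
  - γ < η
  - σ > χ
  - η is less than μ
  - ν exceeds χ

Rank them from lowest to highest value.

Nothing is placed below χ, so it is least; from there χ < σ; σ < ν; ν < θ; θ < ω; ω < γ; γ < η; η < μ; μ < ξ; ξ < δ; δ < α, each given directly.

χ < σ < ν < θ < ω < γ < η < μ < ξ < δ < α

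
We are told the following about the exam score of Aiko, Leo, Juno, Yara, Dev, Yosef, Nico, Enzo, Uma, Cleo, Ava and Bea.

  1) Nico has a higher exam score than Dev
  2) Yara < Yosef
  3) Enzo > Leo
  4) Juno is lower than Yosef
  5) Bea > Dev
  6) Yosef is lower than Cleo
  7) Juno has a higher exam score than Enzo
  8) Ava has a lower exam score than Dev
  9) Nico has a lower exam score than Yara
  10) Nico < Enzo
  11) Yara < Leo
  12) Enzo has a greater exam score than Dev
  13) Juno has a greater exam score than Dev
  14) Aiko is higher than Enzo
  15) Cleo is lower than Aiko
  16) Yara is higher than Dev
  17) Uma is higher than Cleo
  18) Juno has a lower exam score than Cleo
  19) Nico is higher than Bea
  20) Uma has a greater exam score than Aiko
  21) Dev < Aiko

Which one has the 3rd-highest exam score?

Piecing the relations together gives one ordering: Ava < Dev < Bea < Nico < Yara < Leo < Enzo < Juno < Yosef < Cleo < Aiko < Uma.
Counting 3 from the largest end gives Cleo.

Cleo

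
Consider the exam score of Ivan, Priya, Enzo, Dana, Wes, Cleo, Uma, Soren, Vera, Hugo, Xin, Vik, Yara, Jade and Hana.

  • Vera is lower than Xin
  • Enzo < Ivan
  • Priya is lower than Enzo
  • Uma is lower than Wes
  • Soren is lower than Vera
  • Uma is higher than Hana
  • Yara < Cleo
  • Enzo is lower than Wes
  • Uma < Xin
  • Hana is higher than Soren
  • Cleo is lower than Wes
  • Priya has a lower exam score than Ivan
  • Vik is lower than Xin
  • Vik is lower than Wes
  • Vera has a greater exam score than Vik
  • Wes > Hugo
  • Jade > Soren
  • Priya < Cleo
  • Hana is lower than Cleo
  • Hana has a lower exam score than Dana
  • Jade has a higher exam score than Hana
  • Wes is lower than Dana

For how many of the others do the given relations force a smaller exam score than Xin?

5

The elements the relations force below Xin are Vik, Soren, Hana, Vera, Uma — no chain reaches any other.
That is 5.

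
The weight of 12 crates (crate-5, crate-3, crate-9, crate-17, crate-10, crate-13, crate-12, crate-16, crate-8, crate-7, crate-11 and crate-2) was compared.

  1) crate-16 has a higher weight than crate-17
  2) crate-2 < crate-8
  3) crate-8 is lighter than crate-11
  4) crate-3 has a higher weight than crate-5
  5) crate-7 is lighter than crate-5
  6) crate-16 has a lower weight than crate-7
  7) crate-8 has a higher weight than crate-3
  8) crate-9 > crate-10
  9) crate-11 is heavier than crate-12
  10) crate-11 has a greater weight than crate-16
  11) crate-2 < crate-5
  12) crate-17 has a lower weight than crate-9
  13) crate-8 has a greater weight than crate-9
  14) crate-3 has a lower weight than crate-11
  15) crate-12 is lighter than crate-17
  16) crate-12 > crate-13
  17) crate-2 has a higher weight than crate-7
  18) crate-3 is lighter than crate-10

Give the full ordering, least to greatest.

crate-13 < crate-12 < crate-17 < crate-16 < crate-7 < crate-2 < crate-5 < crate-3 < crate-10 < crate-9 < crate-8 < crate-11

Nothing is placed below crate-13, so it is least; from there crate-13 < crate-12; crate-12 < crate-17; crate-17 < crate-16; crate-16 < crate-7; crate-7 < crate-2; crate-2 < crate-5; crate-5 < crate-3; crate-3 < crate-10; crate-10 < crate-9; crate-9 < crate-8; crate-8 < crate-11, each given directly.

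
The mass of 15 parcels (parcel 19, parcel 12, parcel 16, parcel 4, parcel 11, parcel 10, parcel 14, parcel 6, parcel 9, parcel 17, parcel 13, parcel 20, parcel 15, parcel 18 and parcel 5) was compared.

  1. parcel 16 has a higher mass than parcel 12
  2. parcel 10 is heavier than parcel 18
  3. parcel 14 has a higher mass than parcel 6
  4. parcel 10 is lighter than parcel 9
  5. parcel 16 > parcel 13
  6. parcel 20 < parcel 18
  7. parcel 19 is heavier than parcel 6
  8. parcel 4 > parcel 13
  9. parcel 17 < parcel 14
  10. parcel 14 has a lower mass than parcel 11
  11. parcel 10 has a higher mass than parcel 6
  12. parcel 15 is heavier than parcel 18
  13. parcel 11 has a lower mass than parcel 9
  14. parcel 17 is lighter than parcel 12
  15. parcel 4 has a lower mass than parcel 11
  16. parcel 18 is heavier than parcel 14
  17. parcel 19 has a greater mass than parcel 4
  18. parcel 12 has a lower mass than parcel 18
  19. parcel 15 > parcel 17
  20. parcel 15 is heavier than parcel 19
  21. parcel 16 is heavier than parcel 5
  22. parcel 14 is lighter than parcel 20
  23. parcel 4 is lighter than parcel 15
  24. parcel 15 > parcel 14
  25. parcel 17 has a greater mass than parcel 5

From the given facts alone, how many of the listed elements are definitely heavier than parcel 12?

5

The elements the relations force above parcel 12 are parcel 18, parcel 15, parcel 10, parcel 9, parcel 16 — no chain reaches any other.
That is 5.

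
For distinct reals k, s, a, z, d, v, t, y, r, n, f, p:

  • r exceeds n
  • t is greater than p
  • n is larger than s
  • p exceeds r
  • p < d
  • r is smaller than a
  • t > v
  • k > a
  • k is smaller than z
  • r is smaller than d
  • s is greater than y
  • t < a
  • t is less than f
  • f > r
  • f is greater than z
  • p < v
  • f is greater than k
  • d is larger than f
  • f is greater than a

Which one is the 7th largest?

v

Chaining the given pairs: y < s < n < r < p < v < t < a < k < z < f < d.
Counting 7 from the largest end gives v.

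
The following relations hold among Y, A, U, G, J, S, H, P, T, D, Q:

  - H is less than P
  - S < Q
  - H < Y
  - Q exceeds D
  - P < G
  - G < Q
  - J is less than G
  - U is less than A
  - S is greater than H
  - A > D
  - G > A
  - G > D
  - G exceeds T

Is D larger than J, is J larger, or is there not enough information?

Following every chain through D: above D we get A, G, Q.
J is not reached, and no chain runs the other way from J to D.
So the given relations leave the order of D and J undetermined.

undetermined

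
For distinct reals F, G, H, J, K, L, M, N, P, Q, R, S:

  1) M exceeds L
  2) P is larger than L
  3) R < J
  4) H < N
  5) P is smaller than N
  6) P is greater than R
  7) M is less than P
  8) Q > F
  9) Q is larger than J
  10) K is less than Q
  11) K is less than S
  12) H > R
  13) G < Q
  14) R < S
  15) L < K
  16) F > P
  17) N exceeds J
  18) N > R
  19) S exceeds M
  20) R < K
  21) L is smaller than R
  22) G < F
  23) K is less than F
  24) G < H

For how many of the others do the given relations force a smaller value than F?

From F the given relations immediately reach K, G, P.
From those, L, R, M — 6 in total.
Nothing else is reachable below F; 6 in all.

6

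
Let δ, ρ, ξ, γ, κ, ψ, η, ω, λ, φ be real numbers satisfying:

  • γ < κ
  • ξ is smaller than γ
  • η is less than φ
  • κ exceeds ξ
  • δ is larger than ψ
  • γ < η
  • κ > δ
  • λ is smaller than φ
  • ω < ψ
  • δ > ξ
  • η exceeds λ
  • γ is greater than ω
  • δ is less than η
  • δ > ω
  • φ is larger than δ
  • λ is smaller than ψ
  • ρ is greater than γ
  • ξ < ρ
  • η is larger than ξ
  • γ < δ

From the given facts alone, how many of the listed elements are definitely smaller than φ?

The elements the relations force below φ are λ, ω, ξ, γ, ψ, δ, η — no chain reaches any other.
That is 7.

7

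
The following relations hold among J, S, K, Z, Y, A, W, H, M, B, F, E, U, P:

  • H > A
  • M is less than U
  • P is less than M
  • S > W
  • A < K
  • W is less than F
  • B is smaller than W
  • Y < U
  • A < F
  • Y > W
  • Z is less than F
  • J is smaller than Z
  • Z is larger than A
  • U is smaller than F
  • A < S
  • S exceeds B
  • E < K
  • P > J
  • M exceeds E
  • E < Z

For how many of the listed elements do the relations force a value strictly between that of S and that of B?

1

Chaining upward from B reaches: W, Y, U, F.
Chaining downward from S reaches: A, W.
Strictly between B and S are those in both lists: W — 1 element.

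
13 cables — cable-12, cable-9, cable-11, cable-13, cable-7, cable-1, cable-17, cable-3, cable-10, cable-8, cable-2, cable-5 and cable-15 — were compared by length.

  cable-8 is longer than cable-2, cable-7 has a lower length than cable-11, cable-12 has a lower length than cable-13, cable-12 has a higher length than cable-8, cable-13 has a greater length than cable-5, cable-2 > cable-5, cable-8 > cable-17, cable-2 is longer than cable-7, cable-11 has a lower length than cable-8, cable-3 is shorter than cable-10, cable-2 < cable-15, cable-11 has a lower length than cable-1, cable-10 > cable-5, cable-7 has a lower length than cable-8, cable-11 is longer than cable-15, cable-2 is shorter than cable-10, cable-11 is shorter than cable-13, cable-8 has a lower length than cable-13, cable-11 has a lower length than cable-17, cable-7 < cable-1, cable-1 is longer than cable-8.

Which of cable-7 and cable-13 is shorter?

cable-7

Chaining the given relations: cable-7 < cable-2 < cable-15 < cable-11 < cable-17 < cable-8 < cable-13.
So cable-7 < cable-13; cable-7 is the shorter of the two.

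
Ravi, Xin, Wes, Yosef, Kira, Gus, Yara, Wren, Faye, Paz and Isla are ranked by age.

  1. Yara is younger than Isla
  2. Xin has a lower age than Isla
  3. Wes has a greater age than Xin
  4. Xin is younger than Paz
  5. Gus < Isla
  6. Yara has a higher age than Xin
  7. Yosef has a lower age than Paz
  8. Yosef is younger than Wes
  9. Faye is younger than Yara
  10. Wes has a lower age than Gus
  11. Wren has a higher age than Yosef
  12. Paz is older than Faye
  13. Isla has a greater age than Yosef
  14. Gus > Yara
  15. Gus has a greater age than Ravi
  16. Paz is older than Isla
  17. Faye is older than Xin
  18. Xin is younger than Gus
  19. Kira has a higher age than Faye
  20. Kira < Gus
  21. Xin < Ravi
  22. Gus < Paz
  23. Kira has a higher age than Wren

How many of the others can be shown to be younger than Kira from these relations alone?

4

The elements the relations force below Kira are Xin, Faye, Yosef, Wren — no chain reaches any other.
That is 4.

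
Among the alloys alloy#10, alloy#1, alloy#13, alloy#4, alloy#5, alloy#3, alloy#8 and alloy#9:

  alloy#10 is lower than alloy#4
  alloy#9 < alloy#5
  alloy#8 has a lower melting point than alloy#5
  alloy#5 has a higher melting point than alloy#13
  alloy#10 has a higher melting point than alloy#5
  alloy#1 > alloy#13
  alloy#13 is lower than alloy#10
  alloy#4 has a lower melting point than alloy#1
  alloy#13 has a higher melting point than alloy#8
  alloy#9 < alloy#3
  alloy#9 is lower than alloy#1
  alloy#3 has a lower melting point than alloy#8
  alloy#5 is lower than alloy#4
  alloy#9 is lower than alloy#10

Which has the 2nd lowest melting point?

alloy#3

Chaining the given pairs: alloy#9 < alloy#3 < alloy#8 < alloy#13 < alloy#5 < alloy#10 < alloy#4 < alloy#1.
Counting 2 from the smallest end gives alloy#3.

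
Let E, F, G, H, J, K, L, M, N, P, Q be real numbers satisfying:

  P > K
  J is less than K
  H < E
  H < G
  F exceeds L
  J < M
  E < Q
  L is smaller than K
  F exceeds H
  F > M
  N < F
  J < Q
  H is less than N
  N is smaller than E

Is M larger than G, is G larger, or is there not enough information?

undetermined

Following every chain through M: above M we get F; below M we get J.
G is not reached, and no chain runs the other way from G to M.
So the given relations leave the order of M and G undetermined.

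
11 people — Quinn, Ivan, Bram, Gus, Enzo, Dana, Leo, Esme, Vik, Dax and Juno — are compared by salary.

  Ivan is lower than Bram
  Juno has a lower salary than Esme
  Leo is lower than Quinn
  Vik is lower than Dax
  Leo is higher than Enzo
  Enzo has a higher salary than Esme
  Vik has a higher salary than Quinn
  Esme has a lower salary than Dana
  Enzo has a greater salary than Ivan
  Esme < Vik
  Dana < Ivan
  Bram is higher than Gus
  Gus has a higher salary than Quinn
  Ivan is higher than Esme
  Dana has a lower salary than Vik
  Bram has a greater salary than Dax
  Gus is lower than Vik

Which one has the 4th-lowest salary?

Ivan

Chaining the given pairs: Juno < Esme < Dana < Ivan < Enzo < Leo < Quinn < Gus < Vik < Dax < Bram.
The 4th smallest is Ivan.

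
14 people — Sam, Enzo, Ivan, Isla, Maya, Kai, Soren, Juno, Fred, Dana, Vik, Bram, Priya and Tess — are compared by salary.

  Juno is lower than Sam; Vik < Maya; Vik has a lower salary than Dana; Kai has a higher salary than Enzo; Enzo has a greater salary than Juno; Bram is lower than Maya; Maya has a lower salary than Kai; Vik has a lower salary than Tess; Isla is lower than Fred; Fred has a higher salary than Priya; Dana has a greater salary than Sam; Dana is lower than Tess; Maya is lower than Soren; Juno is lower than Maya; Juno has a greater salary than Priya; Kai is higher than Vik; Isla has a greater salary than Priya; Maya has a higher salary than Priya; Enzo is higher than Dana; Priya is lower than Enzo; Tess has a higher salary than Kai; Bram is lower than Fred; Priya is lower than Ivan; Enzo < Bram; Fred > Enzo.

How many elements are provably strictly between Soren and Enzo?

Chaining upward from Enzo reaches: Bram, Maya, Kai, Tess, Fred.
Chaining downward from Soren reaches: Priya, Juno, Vik, Sam, Dana, Bram, Maya.
Strictly between Enzo and Soren are those in both lists: Bram, Maya — 2 elements.

2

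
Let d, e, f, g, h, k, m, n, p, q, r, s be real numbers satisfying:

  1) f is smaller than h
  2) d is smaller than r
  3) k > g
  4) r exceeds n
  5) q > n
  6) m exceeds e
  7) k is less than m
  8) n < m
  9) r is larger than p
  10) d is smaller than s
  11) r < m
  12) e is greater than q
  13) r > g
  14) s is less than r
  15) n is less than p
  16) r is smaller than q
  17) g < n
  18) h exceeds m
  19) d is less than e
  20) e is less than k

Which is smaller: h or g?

g

Following the relations from g: g < n < p < r < q < e < k < m < h.
So g < h; g is the smaller of the two.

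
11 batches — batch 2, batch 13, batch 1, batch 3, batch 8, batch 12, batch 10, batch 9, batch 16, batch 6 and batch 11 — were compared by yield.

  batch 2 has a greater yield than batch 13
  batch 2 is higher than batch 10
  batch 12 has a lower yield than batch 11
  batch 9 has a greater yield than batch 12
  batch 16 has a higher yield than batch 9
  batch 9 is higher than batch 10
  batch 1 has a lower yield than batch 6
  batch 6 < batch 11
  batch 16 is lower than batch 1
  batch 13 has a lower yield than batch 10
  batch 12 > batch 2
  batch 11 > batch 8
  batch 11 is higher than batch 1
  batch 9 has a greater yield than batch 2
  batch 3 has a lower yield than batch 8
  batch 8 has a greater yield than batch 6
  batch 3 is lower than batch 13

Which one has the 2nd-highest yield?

The consecutive relations fix a unique order: batch 3 < batch 13 < batch 10 < batch 2 < batch 12 < batch 9 < batch 16 < batch 1 < batch 6 < batch 8 < batch 11.
The 2nd largest is batch 8.

batch 8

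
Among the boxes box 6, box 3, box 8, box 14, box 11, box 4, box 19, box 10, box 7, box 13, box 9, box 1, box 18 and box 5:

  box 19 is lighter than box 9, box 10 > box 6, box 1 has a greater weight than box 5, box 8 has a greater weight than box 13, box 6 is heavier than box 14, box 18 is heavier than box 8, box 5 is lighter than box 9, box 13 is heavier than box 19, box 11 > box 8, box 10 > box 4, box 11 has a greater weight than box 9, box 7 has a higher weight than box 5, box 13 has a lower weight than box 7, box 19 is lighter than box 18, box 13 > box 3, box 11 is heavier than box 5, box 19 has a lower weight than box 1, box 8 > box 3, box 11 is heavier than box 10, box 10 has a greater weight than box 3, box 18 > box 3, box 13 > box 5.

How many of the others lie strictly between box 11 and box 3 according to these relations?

3

The relations place box 3 below box 11. An element lies strictly between them when it is forced above box 3 and also forced below box 11.
Above box 3: {box 13, box 8, box 18, box 10, box 7}. Below box 11: {box 5, box 19, box 14, box 13, box 8, box 6, box 9, box 4, box 10}.
Intersection: {box 13, box 8, box 10} — 3.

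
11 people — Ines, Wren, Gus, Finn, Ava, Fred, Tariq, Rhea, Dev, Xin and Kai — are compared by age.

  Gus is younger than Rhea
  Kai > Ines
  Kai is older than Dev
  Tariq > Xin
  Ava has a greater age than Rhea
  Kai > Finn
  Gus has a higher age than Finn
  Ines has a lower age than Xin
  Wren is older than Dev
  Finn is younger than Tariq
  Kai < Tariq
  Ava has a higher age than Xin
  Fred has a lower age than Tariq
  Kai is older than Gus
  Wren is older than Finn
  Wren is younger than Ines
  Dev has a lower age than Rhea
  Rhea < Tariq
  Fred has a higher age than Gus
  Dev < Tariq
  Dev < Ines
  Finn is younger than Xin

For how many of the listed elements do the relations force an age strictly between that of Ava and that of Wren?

The relations place Wren below Ava. An element lies strictly between them when it is forced above Wren and also forced below Ava.
Above Wren: {Ines, Xin, Kai, Tariq}. Below Ava: {Dev, Finn, Ines, Gus, Xin, Rhea}.
Intersection: {Ines, Xin} — 2.

2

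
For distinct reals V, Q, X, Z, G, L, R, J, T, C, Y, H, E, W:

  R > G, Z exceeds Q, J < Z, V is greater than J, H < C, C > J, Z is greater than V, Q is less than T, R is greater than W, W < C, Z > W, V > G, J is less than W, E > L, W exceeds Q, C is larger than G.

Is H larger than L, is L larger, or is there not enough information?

Following every chain through H: above H we get C.
L is not reached, and no chain runs the other way from L to H.
So the given relations leave the order of H and L undetermined.

undetermined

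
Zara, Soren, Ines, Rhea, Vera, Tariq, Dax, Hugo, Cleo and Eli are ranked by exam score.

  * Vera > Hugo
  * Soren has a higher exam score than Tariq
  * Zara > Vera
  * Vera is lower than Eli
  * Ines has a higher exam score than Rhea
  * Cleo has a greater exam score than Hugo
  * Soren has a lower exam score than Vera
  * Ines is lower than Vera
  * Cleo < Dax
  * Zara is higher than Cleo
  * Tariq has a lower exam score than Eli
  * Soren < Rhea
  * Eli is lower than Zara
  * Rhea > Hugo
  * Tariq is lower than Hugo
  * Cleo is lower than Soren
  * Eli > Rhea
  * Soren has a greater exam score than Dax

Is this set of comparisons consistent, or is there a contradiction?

The single ordering Tariq < Hugo < Cleo < Dax < Soren < Rhea < Ines < Vera < Eli < Zara satisfies every listed relation, so no contradiction arises.

consistent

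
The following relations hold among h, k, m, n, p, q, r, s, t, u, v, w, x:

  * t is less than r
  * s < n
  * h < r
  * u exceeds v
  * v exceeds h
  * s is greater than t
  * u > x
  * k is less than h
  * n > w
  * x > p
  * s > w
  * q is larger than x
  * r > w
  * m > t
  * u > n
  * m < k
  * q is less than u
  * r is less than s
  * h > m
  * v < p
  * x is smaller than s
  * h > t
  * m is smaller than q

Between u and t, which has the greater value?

u

t < m and m < k give t < k.
Then k < h extends the chain to h.
With h < v: t < m < k < h < v.
Then v < p extends the chain to p.
With p < x: t < m < k < h < v < p < x.
Then x < q extends the chain to q.
Then q < u extends the chain to u.
So t < u; u is the larger of the two.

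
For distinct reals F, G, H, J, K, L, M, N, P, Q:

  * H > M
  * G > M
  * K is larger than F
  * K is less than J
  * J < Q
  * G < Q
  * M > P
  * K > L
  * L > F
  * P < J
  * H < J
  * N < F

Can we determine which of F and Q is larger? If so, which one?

Q

Chaining the given relations: F < L < K < J < Q.
So Q is larger.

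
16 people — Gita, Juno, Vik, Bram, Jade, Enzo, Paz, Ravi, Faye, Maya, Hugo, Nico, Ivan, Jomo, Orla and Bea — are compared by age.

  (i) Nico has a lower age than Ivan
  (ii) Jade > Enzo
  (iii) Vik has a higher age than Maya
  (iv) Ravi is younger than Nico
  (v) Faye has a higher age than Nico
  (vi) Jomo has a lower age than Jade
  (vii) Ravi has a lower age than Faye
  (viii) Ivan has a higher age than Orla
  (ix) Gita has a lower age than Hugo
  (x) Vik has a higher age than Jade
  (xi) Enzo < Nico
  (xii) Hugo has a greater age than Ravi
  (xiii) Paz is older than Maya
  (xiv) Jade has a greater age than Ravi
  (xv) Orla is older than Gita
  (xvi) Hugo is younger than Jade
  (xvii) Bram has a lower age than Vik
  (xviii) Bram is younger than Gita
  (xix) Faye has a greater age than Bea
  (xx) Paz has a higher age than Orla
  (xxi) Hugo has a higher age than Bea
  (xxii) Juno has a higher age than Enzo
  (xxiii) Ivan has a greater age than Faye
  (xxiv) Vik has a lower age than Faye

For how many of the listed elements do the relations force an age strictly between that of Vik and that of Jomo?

1

Chaining upward from Jomo reaches: Jade, Faye, Ivan.
Chaining downward from Vik reaches: Bram, Maya, Enzo, Ravi, Gita, Bea, Hugo, Jade.
Strictly between Jomo and Vik are those in both lists: Jade — 1 element.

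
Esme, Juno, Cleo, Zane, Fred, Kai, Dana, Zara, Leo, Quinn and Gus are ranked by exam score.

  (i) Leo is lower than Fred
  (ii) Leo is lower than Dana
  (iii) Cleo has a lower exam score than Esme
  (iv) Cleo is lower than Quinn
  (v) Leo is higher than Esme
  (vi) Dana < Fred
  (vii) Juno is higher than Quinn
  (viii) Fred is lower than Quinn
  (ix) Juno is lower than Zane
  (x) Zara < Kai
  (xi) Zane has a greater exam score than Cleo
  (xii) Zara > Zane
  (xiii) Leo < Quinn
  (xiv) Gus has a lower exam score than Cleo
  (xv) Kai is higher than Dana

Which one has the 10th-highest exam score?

Cleo

Chaining the given pairs: Gus < Cleo < Esme < Leo < Dana < Fred < Quinn < Juno < Zane < Zara < Kai.
The 10th largest is Cleo.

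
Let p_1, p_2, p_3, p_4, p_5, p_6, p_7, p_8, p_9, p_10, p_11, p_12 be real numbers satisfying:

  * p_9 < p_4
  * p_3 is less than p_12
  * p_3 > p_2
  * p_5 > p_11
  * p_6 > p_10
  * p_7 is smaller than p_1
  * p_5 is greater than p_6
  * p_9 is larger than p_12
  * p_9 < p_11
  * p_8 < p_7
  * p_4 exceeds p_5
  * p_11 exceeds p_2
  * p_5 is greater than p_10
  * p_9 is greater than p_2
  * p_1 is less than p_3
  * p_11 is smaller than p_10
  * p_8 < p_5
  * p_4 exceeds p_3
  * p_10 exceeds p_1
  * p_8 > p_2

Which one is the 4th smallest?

p_1

Chaining the given pairs: p_2 < p_8 < p_7 < p_1 < p_3 < p_12 < p_9 < p_11 < p_10 < p_6 < p_5 < p_4.
The 4th smallest is p_1.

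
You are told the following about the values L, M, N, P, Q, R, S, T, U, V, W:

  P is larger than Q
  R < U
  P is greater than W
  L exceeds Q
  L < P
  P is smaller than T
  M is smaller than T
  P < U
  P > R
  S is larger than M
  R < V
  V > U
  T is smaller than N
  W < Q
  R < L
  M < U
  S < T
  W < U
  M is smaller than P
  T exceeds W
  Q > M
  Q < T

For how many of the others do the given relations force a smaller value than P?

5

The elements the relations force below P are M, W, R, Q, L — no chain reaches any other.
That is 5.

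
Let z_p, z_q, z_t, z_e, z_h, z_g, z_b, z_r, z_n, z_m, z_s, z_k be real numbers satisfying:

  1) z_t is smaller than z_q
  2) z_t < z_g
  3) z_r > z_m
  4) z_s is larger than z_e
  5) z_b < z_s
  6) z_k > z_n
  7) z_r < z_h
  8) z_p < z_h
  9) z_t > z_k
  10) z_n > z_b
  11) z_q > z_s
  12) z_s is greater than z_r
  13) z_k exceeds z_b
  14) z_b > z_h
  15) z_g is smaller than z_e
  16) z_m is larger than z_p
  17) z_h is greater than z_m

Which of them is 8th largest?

z_b

Piecing the relations together gives one ordering: z_p < z_m < z_r < z_h < z_b < z_n < z_k < z_t < z_g < z_e < z_s < z_q.
The 8th largest is z_b.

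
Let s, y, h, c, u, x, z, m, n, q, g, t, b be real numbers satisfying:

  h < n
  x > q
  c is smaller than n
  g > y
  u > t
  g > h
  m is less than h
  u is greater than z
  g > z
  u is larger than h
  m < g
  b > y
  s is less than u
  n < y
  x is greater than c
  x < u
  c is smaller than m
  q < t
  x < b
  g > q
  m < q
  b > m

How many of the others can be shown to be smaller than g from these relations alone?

7

The elements the relations force below g are c, m, z, h, n, q, y — no chain reaches any other.
That is 7.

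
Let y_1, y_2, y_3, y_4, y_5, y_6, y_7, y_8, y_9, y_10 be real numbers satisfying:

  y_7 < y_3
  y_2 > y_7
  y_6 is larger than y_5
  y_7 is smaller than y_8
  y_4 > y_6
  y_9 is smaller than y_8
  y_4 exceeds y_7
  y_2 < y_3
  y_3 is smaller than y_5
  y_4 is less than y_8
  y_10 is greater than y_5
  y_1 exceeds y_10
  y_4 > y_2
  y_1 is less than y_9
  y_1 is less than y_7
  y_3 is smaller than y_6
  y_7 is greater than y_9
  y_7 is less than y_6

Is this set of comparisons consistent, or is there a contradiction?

Chaining the given relations yields y_10 < y_1 < y_9 < y_7 < y_2 < y_3 < y_5, so y_10 < y_5. But one relation states y_5 < y_10. These cannot both hold.

inconsistent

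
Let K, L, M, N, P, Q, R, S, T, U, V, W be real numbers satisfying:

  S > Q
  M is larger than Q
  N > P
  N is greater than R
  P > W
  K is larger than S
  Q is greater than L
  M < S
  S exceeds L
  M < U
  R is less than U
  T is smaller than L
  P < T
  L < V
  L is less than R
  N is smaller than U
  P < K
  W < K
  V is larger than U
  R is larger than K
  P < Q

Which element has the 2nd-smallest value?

Chaining the given pairs: W < P < T < L < Q < M < S < K < R < N < U < V.
The 2nd smallest is P.

P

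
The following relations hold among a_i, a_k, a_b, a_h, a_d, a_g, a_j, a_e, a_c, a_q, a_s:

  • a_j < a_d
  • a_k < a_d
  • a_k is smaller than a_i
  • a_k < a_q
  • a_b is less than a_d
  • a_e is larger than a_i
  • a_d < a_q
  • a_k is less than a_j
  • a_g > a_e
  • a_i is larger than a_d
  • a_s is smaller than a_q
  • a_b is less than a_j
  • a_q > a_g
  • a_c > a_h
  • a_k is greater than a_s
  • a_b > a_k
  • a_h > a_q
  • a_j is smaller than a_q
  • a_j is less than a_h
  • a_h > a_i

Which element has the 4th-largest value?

a_g

Piecing the relations together gives one ordering: a_s < a_k < a_b < a_j < a_d < a_i < a_e < a_g < a_q < a_h < a_c.
Counting 4 from the largest end gives a_g.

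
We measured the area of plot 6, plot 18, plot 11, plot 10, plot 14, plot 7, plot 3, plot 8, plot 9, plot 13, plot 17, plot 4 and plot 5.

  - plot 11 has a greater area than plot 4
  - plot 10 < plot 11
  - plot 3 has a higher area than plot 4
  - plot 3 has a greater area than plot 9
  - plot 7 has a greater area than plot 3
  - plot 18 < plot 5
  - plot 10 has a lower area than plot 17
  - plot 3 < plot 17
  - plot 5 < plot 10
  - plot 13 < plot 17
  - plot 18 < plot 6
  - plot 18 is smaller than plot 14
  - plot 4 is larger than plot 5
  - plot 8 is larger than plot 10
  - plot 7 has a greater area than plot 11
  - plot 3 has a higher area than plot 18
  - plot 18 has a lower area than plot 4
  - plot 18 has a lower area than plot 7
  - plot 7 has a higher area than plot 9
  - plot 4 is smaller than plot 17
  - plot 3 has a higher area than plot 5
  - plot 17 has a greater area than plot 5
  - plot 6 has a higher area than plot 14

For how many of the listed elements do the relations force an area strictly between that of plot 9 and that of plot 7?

Chaining upward from plot 9 reaches: plot 3, plot 17.
Chaining downward from plot 7 reaches: plot 18, plot 5, plot 4, plot 10, plot 11, plot 3.
Strictly between plot 9 and plot 7 are those in both lists: plot 3 — 1 element.

1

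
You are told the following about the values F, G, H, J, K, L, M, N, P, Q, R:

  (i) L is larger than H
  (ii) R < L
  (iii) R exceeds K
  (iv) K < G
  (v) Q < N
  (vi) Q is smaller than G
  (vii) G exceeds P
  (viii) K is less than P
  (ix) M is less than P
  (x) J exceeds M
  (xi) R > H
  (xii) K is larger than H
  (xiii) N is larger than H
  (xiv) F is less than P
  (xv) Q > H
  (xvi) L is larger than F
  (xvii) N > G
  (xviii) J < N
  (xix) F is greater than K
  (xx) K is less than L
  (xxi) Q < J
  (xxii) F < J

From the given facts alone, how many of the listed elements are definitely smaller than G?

From G the given relations immediately reach Q, K, P.
From those, H, M, F — 6 in total.
Nothing else is reachable below G; 6 in all.

6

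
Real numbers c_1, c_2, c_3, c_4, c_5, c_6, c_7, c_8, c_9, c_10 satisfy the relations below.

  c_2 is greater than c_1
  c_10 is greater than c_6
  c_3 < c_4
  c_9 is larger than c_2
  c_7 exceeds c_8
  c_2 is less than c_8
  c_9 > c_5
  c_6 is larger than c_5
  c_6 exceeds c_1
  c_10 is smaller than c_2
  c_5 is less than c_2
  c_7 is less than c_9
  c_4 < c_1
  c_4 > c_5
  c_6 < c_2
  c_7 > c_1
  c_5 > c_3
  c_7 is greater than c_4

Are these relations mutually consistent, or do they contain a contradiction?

consistent

Every relation is compatible with c_3 < c_5 < c_4 < c_1 < c_6 < c_10 < c_2 < c_8 < c_7 < c_9; the set is consistent.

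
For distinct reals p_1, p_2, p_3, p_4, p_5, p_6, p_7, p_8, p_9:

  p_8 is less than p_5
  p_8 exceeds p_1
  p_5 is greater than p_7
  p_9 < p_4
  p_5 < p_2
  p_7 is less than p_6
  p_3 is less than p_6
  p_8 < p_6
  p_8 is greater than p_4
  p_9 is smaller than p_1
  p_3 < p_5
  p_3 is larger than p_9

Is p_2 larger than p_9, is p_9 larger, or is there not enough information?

Link the given pairs in sequence: p_9 < p_4; p_4 < p_8; p_8 < p_5; p_5 < p_2.
Together: p_9 < p_4 < p_8 < p_5 < p_2.
So p_2 is larger.

p_2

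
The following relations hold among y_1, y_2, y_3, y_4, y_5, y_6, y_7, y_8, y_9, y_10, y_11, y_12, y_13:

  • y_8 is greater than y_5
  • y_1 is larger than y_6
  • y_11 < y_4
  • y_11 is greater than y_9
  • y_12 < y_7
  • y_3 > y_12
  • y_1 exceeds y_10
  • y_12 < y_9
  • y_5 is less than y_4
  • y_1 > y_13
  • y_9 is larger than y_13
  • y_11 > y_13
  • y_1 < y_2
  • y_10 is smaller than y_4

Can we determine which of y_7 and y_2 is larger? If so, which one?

Following every chain through y_7: below y_7 we get y_12.
y_2 is not reached, and no chain runs the other way from y_2 to y_7.
So the given relations leave the order of y_7 and y_2 undetermined.

undetermined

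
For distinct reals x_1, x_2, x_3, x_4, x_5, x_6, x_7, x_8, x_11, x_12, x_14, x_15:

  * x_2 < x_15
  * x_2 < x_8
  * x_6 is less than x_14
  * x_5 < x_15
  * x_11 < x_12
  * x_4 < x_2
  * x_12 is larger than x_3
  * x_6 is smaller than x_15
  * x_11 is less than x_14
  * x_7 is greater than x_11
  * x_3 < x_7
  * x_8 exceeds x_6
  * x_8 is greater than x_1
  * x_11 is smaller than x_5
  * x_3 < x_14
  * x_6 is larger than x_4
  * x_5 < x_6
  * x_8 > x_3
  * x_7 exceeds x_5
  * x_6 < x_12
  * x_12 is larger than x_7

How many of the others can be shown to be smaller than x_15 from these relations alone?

5

Directly below x_15: x_5, x_6, x_2.
One step further: x_4, x_11 (5 so far).
No other element is forced below x_15 by the given relations, so the count is 5.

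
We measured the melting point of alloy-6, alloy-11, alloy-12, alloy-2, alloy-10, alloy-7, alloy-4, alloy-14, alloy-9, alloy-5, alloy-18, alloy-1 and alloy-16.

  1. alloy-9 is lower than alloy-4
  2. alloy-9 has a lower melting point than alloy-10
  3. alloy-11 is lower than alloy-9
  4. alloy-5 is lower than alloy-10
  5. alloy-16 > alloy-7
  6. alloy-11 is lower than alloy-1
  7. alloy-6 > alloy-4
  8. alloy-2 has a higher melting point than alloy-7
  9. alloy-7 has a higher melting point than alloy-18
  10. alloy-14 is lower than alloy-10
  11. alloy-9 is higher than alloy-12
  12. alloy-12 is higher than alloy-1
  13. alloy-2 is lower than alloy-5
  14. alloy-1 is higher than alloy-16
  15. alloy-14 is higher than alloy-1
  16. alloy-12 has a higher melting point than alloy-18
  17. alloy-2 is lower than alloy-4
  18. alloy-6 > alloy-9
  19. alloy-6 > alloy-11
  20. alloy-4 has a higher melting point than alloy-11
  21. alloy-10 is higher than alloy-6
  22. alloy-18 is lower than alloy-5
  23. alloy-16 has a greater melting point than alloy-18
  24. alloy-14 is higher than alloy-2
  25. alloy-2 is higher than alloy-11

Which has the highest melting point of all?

alloy-10

Chaining downward from alloy-10: directly below it, alloy-14, alloy-9, alloy-5, alloy-6; then alloy-18, alloy-11, alloy-1, alloy-2, alloy-12, alloy-4; then alloy-7, alloy-16.
That covers every other element, and nothing is given above alloy-10, so alloy-10 is the highest melting point.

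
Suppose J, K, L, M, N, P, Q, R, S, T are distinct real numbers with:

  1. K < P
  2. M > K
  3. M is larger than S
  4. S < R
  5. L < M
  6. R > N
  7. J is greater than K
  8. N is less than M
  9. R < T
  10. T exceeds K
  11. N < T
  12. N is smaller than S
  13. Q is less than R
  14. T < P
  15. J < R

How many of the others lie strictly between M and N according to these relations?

1

Chaining upward from N reaches: S, R, T, P.
Chaining downward from M reaches: L, K, S.
Strictly between N and M are those in both lists: S — 1 element.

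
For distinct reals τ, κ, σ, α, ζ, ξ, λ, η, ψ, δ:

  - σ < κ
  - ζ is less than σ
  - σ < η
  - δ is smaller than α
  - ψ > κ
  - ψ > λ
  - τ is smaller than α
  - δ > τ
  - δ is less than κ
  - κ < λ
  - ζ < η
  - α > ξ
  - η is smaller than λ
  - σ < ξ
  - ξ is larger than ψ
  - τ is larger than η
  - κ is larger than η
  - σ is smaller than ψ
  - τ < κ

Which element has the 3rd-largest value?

ψ

The consecutive relations fix a unique order: ζ < σ < η < τ < δ < κ < λ < ψ < ξ < α.
The 3rd largest is ψ.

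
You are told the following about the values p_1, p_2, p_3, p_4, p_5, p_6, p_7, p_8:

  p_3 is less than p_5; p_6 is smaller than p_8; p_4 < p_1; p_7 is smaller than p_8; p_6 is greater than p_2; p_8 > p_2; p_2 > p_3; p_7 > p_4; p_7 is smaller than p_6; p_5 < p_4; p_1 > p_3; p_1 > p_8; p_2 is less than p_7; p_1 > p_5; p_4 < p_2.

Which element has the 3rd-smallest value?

Piecing the relations together gives one ordering: p_3 < p_5 < p_4 < p_2 < p_7 < p_6 < p_8 < p_1.
Counting 3 from the smallest end gives p_4.

p_4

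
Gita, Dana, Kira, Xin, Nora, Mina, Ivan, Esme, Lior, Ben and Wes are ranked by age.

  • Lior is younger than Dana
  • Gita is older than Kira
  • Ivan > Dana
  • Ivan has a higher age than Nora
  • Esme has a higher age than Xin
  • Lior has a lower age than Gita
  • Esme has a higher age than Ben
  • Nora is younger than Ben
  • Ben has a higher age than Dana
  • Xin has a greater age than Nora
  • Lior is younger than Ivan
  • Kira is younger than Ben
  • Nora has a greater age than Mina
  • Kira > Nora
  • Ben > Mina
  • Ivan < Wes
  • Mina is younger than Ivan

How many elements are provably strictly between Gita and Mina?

The relations place Mina below Gita. An element lies strictly between them when it is forced above Mina and also forced below Gita.
Above Mina: {Nora, Kira, Ivan, Ben, Wes, Xin, Esme}. Below Gita: {Lior, Nora, Kira}.
Intersection: {Nora, Kira} — 2.

2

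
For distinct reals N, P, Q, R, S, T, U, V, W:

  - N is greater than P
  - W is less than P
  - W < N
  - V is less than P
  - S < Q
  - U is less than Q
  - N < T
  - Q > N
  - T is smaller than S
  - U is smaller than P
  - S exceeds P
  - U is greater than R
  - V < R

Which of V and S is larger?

The relevant relations are V < R; R < U; U < P; P < N; N < T; T < S.
Chaining these gives V < R < U < P < N < T < S.
So V < S; S is the larger of the two.

S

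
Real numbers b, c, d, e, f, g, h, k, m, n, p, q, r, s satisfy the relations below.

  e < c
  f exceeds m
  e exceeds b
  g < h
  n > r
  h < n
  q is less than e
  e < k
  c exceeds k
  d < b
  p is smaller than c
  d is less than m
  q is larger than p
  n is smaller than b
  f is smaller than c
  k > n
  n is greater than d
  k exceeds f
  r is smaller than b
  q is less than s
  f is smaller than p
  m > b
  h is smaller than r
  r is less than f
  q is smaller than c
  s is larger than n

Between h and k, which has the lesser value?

h

h < r < n < b < m < f < p < q < e < k, by transitivity through r, n, b, m, f, p, q, e.
So h < k; h is the smaller of the two.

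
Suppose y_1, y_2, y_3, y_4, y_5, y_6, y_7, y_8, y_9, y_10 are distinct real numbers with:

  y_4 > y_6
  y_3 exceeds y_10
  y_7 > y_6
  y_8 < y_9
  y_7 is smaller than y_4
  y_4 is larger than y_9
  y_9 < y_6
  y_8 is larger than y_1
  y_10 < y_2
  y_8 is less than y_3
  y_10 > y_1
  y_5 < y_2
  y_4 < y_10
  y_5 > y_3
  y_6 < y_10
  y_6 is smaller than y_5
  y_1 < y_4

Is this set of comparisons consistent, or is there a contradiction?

consistent

The single ordering y_1 < y_8 < y_9 < y_6 < y_7 < y_4 < y_10 < y_3 < y_5 < y_2 satisfies every listed relation, so no contradiction arises.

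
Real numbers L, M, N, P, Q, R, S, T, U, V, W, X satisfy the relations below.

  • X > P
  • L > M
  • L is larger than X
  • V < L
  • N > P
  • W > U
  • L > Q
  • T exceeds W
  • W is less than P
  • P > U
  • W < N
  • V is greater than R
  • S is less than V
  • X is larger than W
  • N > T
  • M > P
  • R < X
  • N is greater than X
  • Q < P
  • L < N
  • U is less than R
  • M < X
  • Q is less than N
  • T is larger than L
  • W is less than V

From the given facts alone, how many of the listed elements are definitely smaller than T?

The elements the relations force below T are U, Q, W, R, S, V, P, M, X, L — no chain reaches any other.
That is 10.

10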